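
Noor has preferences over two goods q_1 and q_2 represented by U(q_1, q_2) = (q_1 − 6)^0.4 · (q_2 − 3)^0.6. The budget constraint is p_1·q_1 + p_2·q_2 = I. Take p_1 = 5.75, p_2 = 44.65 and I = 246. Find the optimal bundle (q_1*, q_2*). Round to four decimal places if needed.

q_1* = 11.3948, q_2* = 4.0421

Let q_1' = q_1−6, q_2' = q_2−3. MRS = (2/3)·q_2'/q_1' = p_1/p_2.
After buying the subsistence bundle (6, 3), a share 0.4 of the remaining income goes to q_1: q_1* = 6 + 0.4·(I − 6p_1 − 3p_2)/p_1.
Discretionary income = 246 − 6·5.75 − 3·44.65 = 77.55; q_1* = 6 + 0.4·77.55/5.75 = 11.3948; q_2* = 3 + 0.6·77.55/44.65 = 4.0421.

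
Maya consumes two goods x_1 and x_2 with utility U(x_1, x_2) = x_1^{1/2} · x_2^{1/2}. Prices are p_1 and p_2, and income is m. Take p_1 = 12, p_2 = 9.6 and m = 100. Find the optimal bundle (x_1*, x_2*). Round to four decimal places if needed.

x_1* = 4.1667, x_2* = 5.2083

The MRS is x_2/x_1. Set MRS = p_1/p_2.
Rearranging, p_2·x_2 = p_1·x_1. Substituting into the budget gives p_1·x_1·(1 + 1) = m.
Demand: x_1*(p_1,p_2,m) = 0.5·m/p_1 and x_2* = 0.5·m/p_2.
At p_1=12, p_2=9.6, m=100: x_1* = 0.5·100/12 = 4.1667, x_2* = 5.2083.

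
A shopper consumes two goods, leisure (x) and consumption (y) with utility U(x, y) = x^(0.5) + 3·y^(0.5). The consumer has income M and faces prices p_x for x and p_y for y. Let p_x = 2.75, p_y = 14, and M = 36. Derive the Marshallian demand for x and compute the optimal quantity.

x* = 4.7296

MU_x ∝ x^(-0.5), MU_y ∝ 3·y^(-0.5), so MRS = (1/3)·(y/x)^(0.5) = p_x/p_y.
Solve for the ratio: y/x = [3·p_x/p_y]^(2).
Substitute y = (y/x)·x into the budget: x* = M/(p_x + p_y·(y/x)).
Numerically y/x = 0.347258, so x* = 36/(2.75 + 14·0.347258) = 4.7296.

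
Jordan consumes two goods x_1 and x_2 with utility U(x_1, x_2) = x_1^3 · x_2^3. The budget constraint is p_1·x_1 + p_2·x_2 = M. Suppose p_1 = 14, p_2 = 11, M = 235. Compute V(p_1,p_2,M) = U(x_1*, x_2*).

V = 720551.5175

MU_x_1/MU_x_2 = (3·x_2)/(3·x_1); tangency sets this equal to p_1/p_2.
So 3·p_2·x_2 = 3·p_1·x_1; combined with the budget, a share 0.5 of income goes to x_1.
Demand: x_1*(p_1,p_2,M) = 0.5·M/p_1 and x_2* = 0.5·M/p_2.
At p_1=14, p_2=11, M=235: x_1* = 0.5·235/14 = 8.3929, x_2* = 10.6818.
Utility at the optimum: U(8.3929, 10.6818) = 720551.5175.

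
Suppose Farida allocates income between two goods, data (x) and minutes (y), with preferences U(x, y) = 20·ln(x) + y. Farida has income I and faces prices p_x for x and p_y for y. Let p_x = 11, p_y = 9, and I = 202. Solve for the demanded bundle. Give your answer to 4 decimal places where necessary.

x* = 16.3636, y* = 2.4444

MU_x = 20/x, MU_y = 1. Tangency: 20/x = p_x/p_y.
So x*(p_x,p_y) = 20·p_y/p_x, independent of income; and y* = (I − 20·p_y)/p_y.
At the given prices: x* = 20·9/11 = 16.3636, and y* = 2.4444.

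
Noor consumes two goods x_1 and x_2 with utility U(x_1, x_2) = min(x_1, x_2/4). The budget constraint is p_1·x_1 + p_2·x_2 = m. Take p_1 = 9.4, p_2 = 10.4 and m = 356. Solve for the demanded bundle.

x_1* = 6.9804, x_2* = 27.9216

With perfect complements, no substitution: consume in ratio x_1:x_2 = 1:4.
Budget: p_1·x_1 + p_2·4·x_1 = m, so (p_1 + 4·p_2)·x_1 = m.
Demand: x_1*(p_1,p_2,m) = m/(p_1 + 4·p_2), x_2* = 4·m/(p_1 + 4·p_2).
Here 9.4 + 4·10.4 = 51, giving x_1* = 6.9804 and x_2* = 27.9216.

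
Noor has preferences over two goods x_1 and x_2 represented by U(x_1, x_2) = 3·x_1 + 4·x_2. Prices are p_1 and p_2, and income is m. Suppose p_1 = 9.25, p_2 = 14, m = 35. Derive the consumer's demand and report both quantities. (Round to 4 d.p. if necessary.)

Perfect substitutes: compare marginal utility per dollar. 3/p_1 vs 4/p_2 → 0.3243 vs 0.2857.
x_1 gives more utility per dollar, so spend all income on x_1: x_1* = m/p_1, x_2* = 0.
Numerically: x_1* = 3.7838, x_2* = 0.

x_1* = 3.7838, x_2* = 0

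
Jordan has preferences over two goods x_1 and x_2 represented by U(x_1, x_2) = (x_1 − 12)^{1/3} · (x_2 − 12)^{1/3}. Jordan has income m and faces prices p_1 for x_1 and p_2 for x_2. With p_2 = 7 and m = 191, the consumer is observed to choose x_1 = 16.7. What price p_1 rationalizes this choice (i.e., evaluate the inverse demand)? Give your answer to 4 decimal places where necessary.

MRS = (x_2−12)/(x_1−12). Tangency with p_1/p_2 gives x_2−12 = (p_1/p_2)·(x_1−12).
Substituting into the budget: x_1* = 12 + 0.5·(m − 12·p_1 − 12·p_2)/p_1, and x_2* = 12 + 0.5·(…)/p_2.
Set x_1* = 16.7 in the demand function and solve for p_1: p_1 = 5.

p_1 = 5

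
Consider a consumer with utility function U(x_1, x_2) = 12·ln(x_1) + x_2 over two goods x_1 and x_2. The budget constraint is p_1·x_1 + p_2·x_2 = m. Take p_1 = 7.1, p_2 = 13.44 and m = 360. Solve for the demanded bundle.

MU_x_1 = 12/x_1, MU_x_2 = 1. Tangency: 12/x_1 = p_1/p_2.
So x_1*(p_1,p_2) = 12·p_2/p_1, independent of income; and x_2* = (m − 12·p_2)/p_2.
At the given prices: x_1* = 12·13.44/7.1 = 22.7155, and x_2* = 14.7857.

x_1* = 22.7155, x_2* = 14.7857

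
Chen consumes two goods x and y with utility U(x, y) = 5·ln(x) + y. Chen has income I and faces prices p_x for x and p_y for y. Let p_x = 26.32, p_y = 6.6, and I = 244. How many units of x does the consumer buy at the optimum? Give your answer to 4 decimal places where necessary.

Set MRS = p_x/p_y: (5/x)/1 = p_x/p_y.
So x*(p_x,p_y) = 5·p_y/p_x, independent of income; and y* = (I − 5·p_y)/p_y.
At the given prices: x* = 5·6.6/26.32 = 1.2538.

x* = 1.2538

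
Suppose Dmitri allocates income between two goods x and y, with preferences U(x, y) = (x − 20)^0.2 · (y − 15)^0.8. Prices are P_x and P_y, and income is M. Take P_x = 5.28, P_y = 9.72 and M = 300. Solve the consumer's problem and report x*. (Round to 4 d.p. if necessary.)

Let x' = x−20, y' = y−15. MRS = (1/4)·y'/x' = P_x/P_y.
Substituting into the budget: x* = 20 + 0.2·(M − 20·P_x − 15·P_y)/P_x, and y* = 15 + 0.8·(…)/P_y.
Discretionary income = 300 − 20·5.28 − 15·9.72 = 48.6; x* = 20 + 0.2·48.6/5.28 = 21.8409.

x* = 21.8409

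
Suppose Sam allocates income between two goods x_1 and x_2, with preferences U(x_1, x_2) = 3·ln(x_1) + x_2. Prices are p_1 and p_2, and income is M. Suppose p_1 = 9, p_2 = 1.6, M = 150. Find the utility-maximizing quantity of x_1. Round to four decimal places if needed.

x_1* = 0.5333

At the given prices: x_1* = 3·1.6/9 = 0.5333.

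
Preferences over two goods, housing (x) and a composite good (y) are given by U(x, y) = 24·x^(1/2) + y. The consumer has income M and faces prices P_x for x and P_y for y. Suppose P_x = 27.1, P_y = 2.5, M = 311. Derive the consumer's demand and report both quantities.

x* = 1.2255, y* = 111.1159

Set MRS = P_x/P_y: 12·x^(−1/2) = P_x/P_y.
Solve: √x = 12·P_y/P_x, so x*(P_x,P_y) = (12·P_y/P_x)², and y* = (M − P_x·x*)/P_y.
Plugging in: x* = (12·2.5/27.1)² = 1.2255, y* = 111.1159.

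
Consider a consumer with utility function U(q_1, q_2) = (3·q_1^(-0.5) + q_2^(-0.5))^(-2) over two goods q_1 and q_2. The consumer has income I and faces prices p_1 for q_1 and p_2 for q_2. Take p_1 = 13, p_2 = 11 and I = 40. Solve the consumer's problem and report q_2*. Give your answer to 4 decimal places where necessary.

q_2* = 1.1366

MRS = MU_q_1/MU_q_2 = 3·(q_2/q_1)^(1.5). Set equal to p_1/p_2.
Hence q_2/q_1 = ((1/3)·p_1/p_2)^(1/(1.5)), i.e. raised to the 2/3 power.
Substitute q_2 = (q_2/q_1)·q_1 into the budget: q_1* = I/(p_1 + p_2·(q_2/q_1)).
Numerically q_2/q_1 = 0.537386, so q_1* = 40/(13 + 11·0.537386) = 2.1151 and q_2* = 0.537386·2.1151 = 1.1366.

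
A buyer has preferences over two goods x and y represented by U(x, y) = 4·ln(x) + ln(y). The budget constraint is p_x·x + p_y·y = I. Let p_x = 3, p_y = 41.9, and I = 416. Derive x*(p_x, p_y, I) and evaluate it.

x* = 110.9333

The MRS is 4·y/x. Set MRS = p_x/p_y.
So 4·p_y·y = p_x·x; combined with the budget, a share 0.8 of income goes to x.
Demand: x*(p_x,p_y,I) = 0.8·I/p_x and y* = 0.2·I/p_y.
At p_x=3, p_y=41.9, I=416: x* = 0.8·416/3 = 110.9333.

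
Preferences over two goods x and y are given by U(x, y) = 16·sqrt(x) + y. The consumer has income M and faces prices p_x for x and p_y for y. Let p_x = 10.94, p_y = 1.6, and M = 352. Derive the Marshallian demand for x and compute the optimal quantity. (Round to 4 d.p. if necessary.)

Thus x* = (8·p_y/p_x)² — independent of M — with the rest of income spent on y.
Plugging in: x* = (8·1.6/10.94)² = 1.3689.

x* = 1.3689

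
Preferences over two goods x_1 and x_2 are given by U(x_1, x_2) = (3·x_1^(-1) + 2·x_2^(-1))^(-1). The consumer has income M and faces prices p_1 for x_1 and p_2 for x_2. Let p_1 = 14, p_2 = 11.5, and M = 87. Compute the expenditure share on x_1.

share on x_1 = 0.5747

MRS = MU_x_1/MU_x_2 = (3/2)·(x_2/x_1)^(2). Set equal to p_1/p_2.
Solve for the ratio: x_2/x_1 = [(2/3)·p_1/p_2]^(0.5).
With the ratio pinned down, the budget gives x_1* = M/(p_1 + p_2·(x_2/x_1)) and x_2* = (x_2/x_1)·x_1*.
Numerically x_2/x_1 = 0.900885, so x_1* = 87/(14 + 11.5·0.900885) = 3.5714 and x_2* = 0.900885·3.5714 = 3.2174.
Expenditure on x_1: 14·3.5714 = 49.9996; share = 0.5747.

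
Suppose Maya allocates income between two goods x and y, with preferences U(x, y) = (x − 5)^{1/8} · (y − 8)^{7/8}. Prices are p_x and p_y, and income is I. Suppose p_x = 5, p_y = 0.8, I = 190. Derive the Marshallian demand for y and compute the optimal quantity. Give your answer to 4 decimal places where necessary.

y* = 181.4688

This is Cobb-Douglas in (x−5, y−8): tangency gives 0.125·p_y·(y−8) = 0.875·p_x·(x−5).
Substituting into the budget: x* = 5 + 0.125·(I − 5·p_x − 8·p_y)/p_x, and y* = 8 + 0.875·(…)/p_y.
Discretionary income = 190 − 5·5 − 8·0.8 = 158.6; y* = 8 + 0.875·158.6/0.8 = 181.4688.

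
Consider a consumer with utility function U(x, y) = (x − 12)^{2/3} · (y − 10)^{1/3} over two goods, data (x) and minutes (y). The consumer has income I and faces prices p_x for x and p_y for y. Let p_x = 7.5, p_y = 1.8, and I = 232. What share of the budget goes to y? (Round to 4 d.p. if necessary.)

This is Cobb-Douglas in (x−12, y−10): tangency gives 2/3·p_y·(y−10) = 1/3·p_x·(x−12).
After buying the subsistence bundle (12, 10), a share 2/3 of the remaining income goes to x: x* = 12 + 2/3·(I − 12p_x − 10p_y)/p_x.
Discretionary income = 232 − 12·7.5 − 10·1.8 = 124; x* = 12 + 2/3·124/7.5 = 23.0222; y* = 10 + 1/3·124/1.8 = 32.963.
Expenditure on y: 1.8·32.963 = 59.3333; share = 0.2557.

share on y = 0.2557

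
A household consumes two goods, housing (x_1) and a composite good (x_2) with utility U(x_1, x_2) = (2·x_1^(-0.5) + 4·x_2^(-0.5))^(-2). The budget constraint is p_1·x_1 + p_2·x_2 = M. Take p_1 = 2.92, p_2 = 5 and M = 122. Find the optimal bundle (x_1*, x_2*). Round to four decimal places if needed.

x_1* = 14.4116, x_2* = 15.9836

MRS = MU_x_1/MU_x_2 = (1/2)·(x_2/x_1)^(1.5). Set equal to p_1/p_2.
Hence x_2/x_1 = (2·p_1/p_2)^(1/(1.5)), i.e. raised to the 2/3 power.
With the ratio pinned down, the budget gives x_1* = M/(p_1 + p_2·(x_2/x_1)) and x_2* = (x_2/x_1)·x_1*.
Numerically x_2/x_1 = 1.109078, so x_1* = 122/(2.92 + 5·1.109078) = 14.4116 and x_2* = 1.109078·14.4116 = 15.9836.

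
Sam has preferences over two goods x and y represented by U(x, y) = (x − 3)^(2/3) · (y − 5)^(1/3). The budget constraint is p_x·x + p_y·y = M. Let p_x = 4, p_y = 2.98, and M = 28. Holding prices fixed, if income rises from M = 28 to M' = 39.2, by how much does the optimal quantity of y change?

Substituting into the budget: x* = 3 + 2/3·(M − 3·p_x − 5·p_y)/p_x, and y* = 5 + 1/3·(…)/p_y.
Discretionary income = 28 − 3·4 − 5·2.98 = 1.1; y* = 5 + 1/3·1.1/2.98 = 5.123.
At M' = 39.2: y* = 6.3758. Change: 6.3758 − 5.123 = 1.2528.

Δy* = 1.2528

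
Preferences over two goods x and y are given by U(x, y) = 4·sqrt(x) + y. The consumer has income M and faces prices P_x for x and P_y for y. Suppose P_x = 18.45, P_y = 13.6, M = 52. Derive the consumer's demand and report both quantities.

x* = 2.1734, y* = 0.875

Utility is quasi-linear in y; the FOC for x is 2/√x = P_x/P_y.
Thus x* = (2·P_y/P_x)² — independent of M — with the rest of income spent on y.
Plugging in: x* = (2·13.6/18.45)² = 2.1734, y* = 0.875.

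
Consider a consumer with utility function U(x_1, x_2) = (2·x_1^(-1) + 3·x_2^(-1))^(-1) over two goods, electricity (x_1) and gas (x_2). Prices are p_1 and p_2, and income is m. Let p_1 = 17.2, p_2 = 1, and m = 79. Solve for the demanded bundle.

MU_x_1 ∝ 2·x_1^(-2), MU_x_2 ∝ 3·x_2^(-2), so MRS = (2/3)·(x_2/x_1)^(2) = p_1/p_2.
Solve for the ratio: x_2/x_1 = [(3/2)·p_1/p_2]^(0.5).
Substitute x_2 = (x_2/x_1)·x_1 into the budget: x_1* = m/(p_1 + p_2·(x_2/x_1)).
Numerically x_2/x_1 = 5.07937, so x_1* = 79/(17.2 + 1·5.07937) = 3.5459 and x_2* = 5.07937·3.5459 = 18.0108.

x_1* = 3.5459, x_2* = 18.0108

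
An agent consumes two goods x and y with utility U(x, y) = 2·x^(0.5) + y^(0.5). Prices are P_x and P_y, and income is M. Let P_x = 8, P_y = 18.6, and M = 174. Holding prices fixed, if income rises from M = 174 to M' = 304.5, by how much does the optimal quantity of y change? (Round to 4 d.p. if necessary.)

MRS = MU_x/MU_y = 2·(y/x)^(0.5). Set equal to P_x/P_y.
Hence y/x = ((1/2)·P_x/P_y)^(1/(0.5)), i.e. raised to the 2 power.
With the ratio pinned down, the budget gives x* = M/(P_x + P_y·(y/x)) and y* = (y/x)·x*.
Numerically y/x = 0.046248, so x* = 174/(8 + 18.6·0.046248) = 19.6383 and y* = 0.046248·19.6383 = 0.9082.
At M' = 304.5: y* = 1.5894. Change: 1.5894 − 0.9082 = 0.6812.

Δy* = 0.6812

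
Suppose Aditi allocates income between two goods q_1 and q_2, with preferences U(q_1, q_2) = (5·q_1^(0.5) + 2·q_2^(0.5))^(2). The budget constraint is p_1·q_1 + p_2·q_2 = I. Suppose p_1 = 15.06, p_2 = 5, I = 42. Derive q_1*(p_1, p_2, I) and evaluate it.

q_1* = 1.8819

MRS = MU_q_1/MU_q_2 = (5/2)·(q_2/q_1)^(0.5). Set equal to p_1/p_2.
Solve for the ratio: q_2/q_1 = [(2/5)·p_1/p_2]^(2).
Substitute q_2 = (q_2/q_1)·q_1 into the budget: q_1* = I/(p_1 + p_2·(q_2/q_1)).
Numerically q_2/q_1 = 1.451543, so q_1* = 42/(15.06 + 5·1.451543) = 1.8819.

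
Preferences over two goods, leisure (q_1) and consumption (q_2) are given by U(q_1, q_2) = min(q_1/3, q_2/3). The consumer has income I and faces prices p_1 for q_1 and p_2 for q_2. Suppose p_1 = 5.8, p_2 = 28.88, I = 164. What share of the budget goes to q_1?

share on q_1 = 0.1672

Demand: q_1*(p_1,p_2,I) = 3·I/(3·p_1 + 3·p_2), q_2* = 3·I/(3·p_1 + 3·p_2).
Here 3·5.8 + 3·28.88 = 104.04, giving q_1* = 4.729 and q_2* = 4.729.
Expenditure on q_1: 5.8·4.729 = 27.4279; share = 0.1672.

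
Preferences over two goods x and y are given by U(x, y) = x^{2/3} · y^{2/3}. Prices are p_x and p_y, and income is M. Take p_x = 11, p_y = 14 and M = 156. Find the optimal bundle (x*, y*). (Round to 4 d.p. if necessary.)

MU_x/MU_y = (2/3·y)/(2/3·x); tangency sets this equal to p_x/p_y.
So 2/3·p_y·y = 2/3·p_x·x; combined with the budget, a share 0.5 of income goes to x.
Demand: x*(p_x,p_y,M) = 0.5·M/p_x and y* = 0.5·M/p_y.
At p_x=11, p_y=14, M=156: x* = 0.5·156/11 = 7.0909, y* = 5.5714.

x* = 7.0909, y* = 5.5714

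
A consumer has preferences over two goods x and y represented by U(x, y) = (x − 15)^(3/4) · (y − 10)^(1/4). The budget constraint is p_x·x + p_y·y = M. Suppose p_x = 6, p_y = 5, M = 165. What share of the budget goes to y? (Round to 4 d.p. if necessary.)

share on y = 0.3409

This is Cobb-Douglas in (x−15, y−10): tangency gives 0.75·p_y·(y−10) = 0.25·p_x·(x−15).
After buying the subsistence bundle (15, 10), a share 0.75 of the remaining income goes to x: x* = 15 + 0.75·(M − 15p_x − 10p_y)/p_x.
Discretionary income = 165 − 15·6 − 10·5 = 25; x* = 15 + 0.75·25/6 = 18.125; y* = 10 + 0.25·25/5 = 11.25.
Expenditure on y: 5·11.25 = 56.25; share = 0.3409.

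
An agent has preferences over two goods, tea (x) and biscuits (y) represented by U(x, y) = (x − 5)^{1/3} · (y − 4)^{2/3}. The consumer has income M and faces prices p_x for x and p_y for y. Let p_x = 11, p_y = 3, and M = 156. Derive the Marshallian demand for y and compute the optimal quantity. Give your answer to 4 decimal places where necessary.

Let x' = x−5, y' = y−4. MRS = (1/2)·y'/x' = p_x/p_y.
Substituting into the budget: x* = 5 + 1/3·(M − 5·p_x − 4·p_y)/p_x, and y* = 4 + 2/3·(…)/p_y.
Discretionary income = 156 − 5·11 − 4·3 = 89; y* = 4 + 2/3·89/3 = 23.7778.

y* = 23.7778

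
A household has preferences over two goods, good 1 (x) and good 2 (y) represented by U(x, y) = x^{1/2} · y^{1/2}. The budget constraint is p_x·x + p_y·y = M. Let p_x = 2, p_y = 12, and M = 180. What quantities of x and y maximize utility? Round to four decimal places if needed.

Tangency: MRS = y/x = p_x/p_y.
Rearranging, p_y·y = p_x·x. Substituting into the budget gives p_x·x·(1 + 1) = M.
Demand: x*(p_x,p_y,M) = 0.5·M/p_x and y* = 0.5·M/p_y.
At p_x=2, p_y=12, M=180: x* = 0.5·180/2 = 45, y* = 7.5.

x* = 45, y* = 7.5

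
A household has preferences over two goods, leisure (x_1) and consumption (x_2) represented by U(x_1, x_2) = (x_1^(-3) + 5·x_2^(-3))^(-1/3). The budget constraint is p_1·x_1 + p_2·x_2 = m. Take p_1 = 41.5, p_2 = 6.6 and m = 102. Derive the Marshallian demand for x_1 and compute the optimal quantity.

MRS = MU_x_1/MU_x_2 = (1/5)·(x_2/x_1)^(4). Set equal to p_1/p_2.
Solve for the ratio: x_2/x_1 = [5·p_1/p_2]^(0.25).
Substitute x_2 = (x_2/x_1)·x_1 into the budget: x_1* = m/(p_1 + p_2·(x_2/x_1)).
Numerically x_2/x_1 = 2.367928, so x_1* = 102/(41.5 + 6.6·2.367928) = 1.7855.

x_1* = 1.7855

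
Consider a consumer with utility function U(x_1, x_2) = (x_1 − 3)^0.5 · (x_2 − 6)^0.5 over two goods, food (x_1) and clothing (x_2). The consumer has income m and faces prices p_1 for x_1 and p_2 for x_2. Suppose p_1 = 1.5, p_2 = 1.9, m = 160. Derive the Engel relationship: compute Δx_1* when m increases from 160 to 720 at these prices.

Let x_1' = x_1−3, x_2' = x_2−6. MRS = x_2'/x_1' = p_1/p_2.
After buying the subsistence bundle (3, 6), a share 0.5 of the remaining income goes to x_1: x_1* = 3 + 0.5·(m − 3p_1 − 6p_2)/p_1.
Discretionary income = 160 − 3·1.5 − 6·1.9 = 144.1; x_1* = 3 + 0.5·144.1/1.5 = 51.0333.
At m' = 720: x_1* = 237.7. Change: 237.7 − 51.0333 = 186.6667.

Δx_1* = 186.6667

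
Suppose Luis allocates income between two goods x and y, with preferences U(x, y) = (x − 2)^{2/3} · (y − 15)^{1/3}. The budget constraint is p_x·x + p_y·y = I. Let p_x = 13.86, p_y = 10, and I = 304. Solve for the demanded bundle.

x* = 8.0741, y* = 19.2093

MRS = 2·(y−15)/(x−2). Tangency with p_x/p_y gives y−15 = (1/2)·(p_x/p_y)·(x−2).
Substituting into the budget: x* = 2 + 2/3·(I − 2·p_x − 15·p_y)/p_x, and y* = 15 + 1/3·(…)/p_y.
Discretionary income = 304 − 2·13.86 − 15·10 = 126.28; x* = 2 + 2/3·126.28/13.86 = 8.0741; y* = 15 + 1/3·126.28/10 = 19.2093.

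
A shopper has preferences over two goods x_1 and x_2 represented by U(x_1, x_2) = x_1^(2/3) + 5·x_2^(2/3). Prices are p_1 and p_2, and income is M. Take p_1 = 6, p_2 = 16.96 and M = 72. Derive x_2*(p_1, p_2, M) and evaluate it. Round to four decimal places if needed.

x_2* = 3.9902

MU_x_1 ∝ x_1^(-1/3), MU_x_2 ∝ 5·x_2^(-1/3), so MRS = (1/5)·(x_2/x_1)^(1/3) = p_1/p_2.
Hence x_2/x_1 = (5·p_1/p_2)^(1/(1/3)), i.e. raised to the 3 power.
With the ratio pinned down, the budget gives x_1* = M/(p_1 + p_2·(x_2/x_1)) and x_2* = (x_2/x_1)·x_1*.
Numerically x_2/x_1 = 5.5346, so x_1* = 72/(6 + 16.96·5.5346) = 0.721 and x_2* = 5.5346·0.721 = 3.9902.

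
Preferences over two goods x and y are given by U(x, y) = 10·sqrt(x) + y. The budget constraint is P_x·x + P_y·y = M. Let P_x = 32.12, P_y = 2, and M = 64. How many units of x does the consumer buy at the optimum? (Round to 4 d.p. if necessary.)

MU_x = 5/√x, MU_y = 1. Tangency: 5/√x = P_x/P_y.
Thus x* = (5·P_y/P_x)² — independent of M — with the rest of income spent on y.
Plugging in: x* = (5·2/32.12)² = 0.0969.

x* = 0.0969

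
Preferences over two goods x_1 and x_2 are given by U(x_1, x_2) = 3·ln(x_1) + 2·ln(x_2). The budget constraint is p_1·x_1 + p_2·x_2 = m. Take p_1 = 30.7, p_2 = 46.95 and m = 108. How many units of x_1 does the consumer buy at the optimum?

MU_x_1/MU_x_2 = (3·x_2)/(2·x_1); tangency sets this equal to p_1/p_2.
So 3·p_2·x_2 = 2·p_1·x_1; combined with the budget, a share 0.6 of income goes to x_1.
Demand: x_1*(p_1,p_2,m) = 0.6·m/p_1 and x_2* = 0.4·m/p_2.
At p_1=30.7, p_2=46.95, m=108: x_1* = 0.6·108/30.7 = 2.1107.

x_1* = 2.1107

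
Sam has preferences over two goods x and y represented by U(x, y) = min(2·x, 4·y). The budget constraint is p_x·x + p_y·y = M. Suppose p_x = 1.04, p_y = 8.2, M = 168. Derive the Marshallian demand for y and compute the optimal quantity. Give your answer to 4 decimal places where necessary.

With perfect complements, no substitution: consume in ratio x:y = 4:2.
Budget: p_x·x + p_y·(1/2)·x = M, so (4·p_x + 2·p_y)·x = 4·M.
Demand: x*(p_x,p_y,M) = 4·M/(4·p_x + 2·p_y), y* = 2·M/(4·p_x + 2·p_y).
Here 4·1.04 + 2·8.2 = 20.56, giving y* = 16.3424.

y* = 16.3424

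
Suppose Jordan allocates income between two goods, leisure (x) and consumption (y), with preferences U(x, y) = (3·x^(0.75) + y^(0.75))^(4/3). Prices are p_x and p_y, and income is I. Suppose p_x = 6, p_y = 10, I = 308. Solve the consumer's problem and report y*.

y* = 0.0819

Substitute y = (y/x)·x into the budget: x* = I/(p_x + p_y·(y/x)).
Numerically y/x = 0.0016, so x* = 308/(6 + 10·0.0016) = 51.1968 and y* = 0.0016·51.1968 = 0.0819.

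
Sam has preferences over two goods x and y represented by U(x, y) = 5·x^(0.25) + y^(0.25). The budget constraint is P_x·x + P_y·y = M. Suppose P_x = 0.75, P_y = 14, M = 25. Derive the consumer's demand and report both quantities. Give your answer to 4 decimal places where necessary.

x* = 31.9257, y* = 0.0754

Numerically y/x = 0.002362, so x* = 25/(0.75 + 14·0.002362) = 31.9257 and y* = 0.002362·31.9257 = 0.0754.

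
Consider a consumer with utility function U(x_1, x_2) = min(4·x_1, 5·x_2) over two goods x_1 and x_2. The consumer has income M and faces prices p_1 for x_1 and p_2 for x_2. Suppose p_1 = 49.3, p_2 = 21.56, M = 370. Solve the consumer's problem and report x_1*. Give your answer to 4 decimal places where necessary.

Leontief preferences: the optimum is at the kink where x_1/5 = x_2/4, i.e. x_2 = (4/5)·x_1.
Budget: p_1·x_1 + p_2·(4/5)·x_1 = M, so (5·p_1 + 4·p_2)·x_1 = 5·M.
Demand: x_1*(p_1,p_2,M) = 5·M/(5·p_1 + 4·p_2), x_2* = 4·M/(5·p_1 + 4·p_2).
Here 5·49.3 + 4·21.56 = 332.74, giving x_1* = 5.5599.

x_1* = 5.5599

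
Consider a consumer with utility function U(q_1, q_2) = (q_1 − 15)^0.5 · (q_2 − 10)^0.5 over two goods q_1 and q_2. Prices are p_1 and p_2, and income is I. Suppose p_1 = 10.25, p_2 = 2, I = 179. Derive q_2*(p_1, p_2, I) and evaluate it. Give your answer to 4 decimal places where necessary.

q_2* = 11.3125

This is Cobb-Douglas in (q_1−15, q_2−10): tangency gives 0.5·p_2·(q_2−10) = 0.5·p_1·(q_1−15).
After buying the subsistence bundle (15, 10), a share 0.5 of the remaining income goes to q_1: q_1* = 15 + 0.5·(I − 15p_1 − 10p_2)/p_1.
Discretionary income = 179 − 15·10.25 − 10·2 = 5.25; q_2* = 10 + 0.5·5.25/2 = 11.3125.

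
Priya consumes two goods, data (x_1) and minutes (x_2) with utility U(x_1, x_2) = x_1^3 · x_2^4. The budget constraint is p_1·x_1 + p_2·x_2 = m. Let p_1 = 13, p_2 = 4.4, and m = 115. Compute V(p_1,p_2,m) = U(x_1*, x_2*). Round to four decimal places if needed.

V = 2711200.0821

Tangency: MRS = (3/4)·x_2/x_1 = p_1/p_2.
Rearranging, p_2·x_2 = (4/3)·p_1·x_1. Substituting into the budget gives p_1·x_1·(1 + (4/3)) = m.
Demand: x_1*(p_1,p_2,m) = 3/7·m/p_1 and x_2* = 4/7·m/p_2.
At p_1=13, p_2=4.4, m=115: x_1* = 3/7·115/13 = 3.7912, x_2* = 14.9351.
Utility at the optimum: U(3.7912, 14.9351) = 2711200.0821.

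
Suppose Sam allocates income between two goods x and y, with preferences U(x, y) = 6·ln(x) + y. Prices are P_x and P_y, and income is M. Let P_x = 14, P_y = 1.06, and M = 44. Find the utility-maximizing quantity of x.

MU_x = 6/x, MU_y = 1. Tangency: 6/x = P_x/P_y.
So x*(P_x,P_y) = 6·P_y/P_x, independent of income; and y* = (M − 6·P_y)/P_y.
At the given prices: x* = 6·1.06/14 = 0.4543.

x* = 0.4543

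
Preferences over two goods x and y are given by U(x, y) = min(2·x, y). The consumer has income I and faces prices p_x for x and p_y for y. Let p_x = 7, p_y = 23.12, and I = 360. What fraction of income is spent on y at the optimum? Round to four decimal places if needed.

Demand: x*(p_x,p_y,I) = I/(p_x + 2·p_y), y* = 2·I/(p_x + 2·p_y).
Here 7 + 2·23.12 = 53.24, giving x* = 6.7618 and y* = 13.5237.
Expenditure on y: 23.12·13.5237 = 312.6672; share = 0.8685.

share on y = 0.8685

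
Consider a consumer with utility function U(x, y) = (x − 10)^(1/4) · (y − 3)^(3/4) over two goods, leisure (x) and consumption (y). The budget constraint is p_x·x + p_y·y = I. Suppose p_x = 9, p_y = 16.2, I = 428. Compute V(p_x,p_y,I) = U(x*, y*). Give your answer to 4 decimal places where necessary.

This is Cobb-Douglas in (x−10, y−3): tangency gives 0.25·p_y·(y−3) = 0.75·p_x·(x−10).
After buying the subsistence bundle (10, 3), a share 0.25 of the remaining income goes to x: x* = 10 + 0.25·(I − 10p_x − 3p_y)/p_x.
Discretionary income = 428 − 10·9 − 3·16.2 = 289.4; x* = 10 + 0.25·289.4/9 = 18.0389; y* = 3 + 0.75·289.4/16.2 = 16.3981.
Utility at the optimum: U(18.0389, 16.3981) = 11.7919.

V = 11.7919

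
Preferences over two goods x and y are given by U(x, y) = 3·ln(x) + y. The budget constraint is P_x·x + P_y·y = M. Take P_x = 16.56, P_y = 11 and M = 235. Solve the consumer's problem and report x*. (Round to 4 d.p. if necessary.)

Set MRS = P_x/P_y: (3/x)/1 = P_x/P_y.
So x*(P_x,P_y) = 3·P_y/P_x, independent of income; and y* = (M − 3·P_y)/P_y.
At the given prices: x* = 3·11/16.56 = 1.9928.

x* = 1.9928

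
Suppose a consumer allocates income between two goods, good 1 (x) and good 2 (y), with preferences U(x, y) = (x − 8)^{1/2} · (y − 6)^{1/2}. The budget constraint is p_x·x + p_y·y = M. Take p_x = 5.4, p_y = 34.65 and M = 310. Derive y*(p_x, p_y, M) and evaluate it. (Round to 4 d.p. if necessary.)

y* = 6.8499

Let x' = x−8, y' = y−6. MRS = y'/x' = p_x/p_y.
After buying the subsistence bundle (8, 6), a share 0.5 of the remaining income goes to x: x* = 8 + 0.5·(M − 8p_x − 6p_y)/p_x.
Discretionary income = 310 − 8·5.4 − 6·34.65 = 58.9; y* = 6 + 0.5·58.9/34.65 = 6.8499.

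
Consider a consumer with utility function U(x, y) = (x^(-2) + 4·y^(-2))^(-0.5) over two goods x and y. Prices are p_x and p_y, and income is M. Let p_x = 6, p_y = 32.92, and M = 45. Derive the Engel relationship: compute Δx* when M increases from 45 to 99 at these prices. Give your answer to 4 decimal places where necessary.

With the ratio pinned down, the budget gives x* = M/(p_x + p_y·(y/x)) and y* = (y/x)·x*.
Numerically y/x = 0.900017, so x* = 45/(6 + 32.92·0.900017) = 1.263.
At M' = 99: x* = 2.7787. Change: 2.7787 − 1.263 = 1.5156.

Δx* = 1.5156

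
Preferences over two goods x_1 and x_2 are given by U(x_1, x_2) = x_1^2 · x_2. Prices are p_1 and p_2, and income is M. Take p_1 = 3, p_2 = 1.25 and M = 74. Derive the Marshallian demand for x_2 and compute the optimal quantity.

x_2* = 19.7333

The MRS is 2·x_2/x_1. Set MRS = p_1/p_2.
Rearranging, p_2·x_2 = (1/2)·p_1·x_1. Substituting into the budget gives p_1·x_1·(1 + (1/2)) = M.
Demand: x_1*(p_1,p_2,M) = 2/3·M/p_1 and x_2* = 1/3·M/p_2.
At p_1=3, p_2=1.25, M=74: x_2* = 1/3·74/1.25 = 19.7333.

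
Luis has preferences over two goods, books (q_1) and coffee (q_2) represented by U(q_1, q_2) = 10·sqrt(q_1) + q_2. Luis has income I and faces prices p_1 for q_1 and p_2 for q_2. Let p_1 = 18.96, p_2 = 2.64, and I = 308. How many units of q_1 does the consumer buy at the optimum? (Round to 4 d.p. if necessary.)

Solve: √q_1 = 5·p_2/p_1, so q_1*(p_1,p_2) = (5·p_2/p_1)², and q_2* = (I − p_1·q_1*)/p_2.
Plugging in: q_1* = (5·2.64/18.96)² = 0.4847.

q_1* = 0.4847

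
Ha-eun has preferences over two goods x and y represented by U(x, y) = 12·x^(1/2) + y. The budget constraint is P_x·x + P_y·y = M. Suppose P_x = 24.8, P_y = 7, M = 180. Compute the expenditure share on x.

Utility is quasi-linear in y; the FOC for x is 6/√x = P_x/P_y.
Solve: √x = 6·P_y/P_x, so x*(P_x,P_y) = (6·P_y/P_x)², and y* = (M − P_x·x*)/P_y.
Plugging in: x* = (6·7/24.8)² = 2.8681, y* = 15.553.
Expenditure on x: 24.8·2.8681 = 71.129; share = 0.3952.

share on x = 0.3952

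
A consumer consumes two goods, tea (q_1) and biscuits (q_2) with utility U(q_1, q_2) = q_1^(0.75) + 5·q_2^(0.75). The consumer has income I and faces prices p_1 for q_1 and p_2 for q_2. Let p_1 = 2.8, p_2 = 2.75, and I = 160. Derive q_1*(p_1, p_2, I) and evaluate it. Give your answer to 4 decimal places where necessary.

q_1* = 0.0865

MRS = MU_q_1/MU_q_2 = (1/5)·(q_2/q_1)^(0.25). Set equal to p_1/p_2.
Solve for the ratio: q_2/q_1 = [5·p_1/p_2]^(4).
Substitute q_2 = (q_2/q_1)·q_1 into the budget: q_1* = I/(p_1 + p_2·(q_2/q_1)).
Numerically q_2/q_1 = 671.709309, so q_1* = 160/(2.8 + 2.75·671.709309) = 0.0865.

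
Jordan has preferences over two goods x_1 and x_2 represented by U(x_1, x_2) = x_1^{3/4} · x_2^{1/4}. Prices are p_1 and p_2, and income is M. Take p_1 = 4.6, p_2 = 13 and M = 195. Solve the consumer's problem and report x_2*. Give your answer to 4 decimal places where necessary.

The MRS is 3·x_2/x_1. Set MRS = p_1/p_2.
So 0.75·p_2·x_2 = 0.25·p_1·x_1; combined with the budget, a share 0.75 of income goes to x_1.
Demand: x_1*(p_1,p_2,M) = 0.75·M/p_1 and x_2* = 0.25·M/p_2.
At p_1=4.6, p_2=13, M=195: x_2* = 0.25·195/13 = 3.75.

x_2* = 3.75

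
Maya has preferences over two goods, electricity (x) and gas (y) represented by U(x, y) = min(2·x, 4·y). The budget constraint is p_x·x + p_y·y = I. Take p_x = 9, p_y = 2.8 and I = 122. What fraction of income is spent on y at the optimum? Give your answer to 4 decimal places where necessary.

Leontief preferences: the optimum is at the kink where x/4 = y/2, i.e. y = (1/2)·x.
Budget: p_x·x + p_y·(1/2)·x = I, so (4·p_x + 2·p_y)·x = 4·I.
Demand: x*(p_x,p_y,I) = 4·I/(4·p_x + 2·p_y), y* = 2·I/(4·p_x + 2·p_y).
Here 4·9 + 2·2.8 = 41.6, giving x* = 11.7308 and y* = 5.8654.
Expenditure on y: 2.8·5.8654 = 16.4231; share = 0.1346.

share on y = 0.1346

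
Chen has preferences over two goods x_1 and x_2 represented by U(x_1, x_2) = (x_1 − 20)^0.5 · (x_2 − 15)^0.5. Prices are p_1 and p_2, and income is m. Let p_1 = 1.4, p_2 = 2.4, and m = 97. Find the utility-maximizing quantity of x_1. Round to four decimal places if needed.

Let x_1' = x_1−20, x_2' = x_2−15. MRS = x_2'/x_1' = p_1/p_2.
Substituting into the budget: x_1* = 20 + 0.5·(m − 20·p_1 − 15·p_2)/p_1, and x_2* = 15 + 0.5·(…)/p_2.
Discretionary income = 97 − 20·1.4 − 15·2.4 = 33; x_1* = 20 + 0.5·33/1.4 = 31.7857.

x_1* = 31.7857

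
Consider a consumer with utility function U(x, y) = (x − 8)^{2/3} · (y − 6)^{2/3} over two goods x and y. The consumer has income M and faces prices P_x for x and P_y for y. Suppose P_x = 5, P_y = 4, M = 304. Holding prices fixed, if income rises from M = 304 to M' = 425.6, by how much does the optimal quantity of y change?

Δy* = 15.2

Let x' = x−8, y' = y−6. MRS = y'/x' = P_x/P_y.
After buying the subsistence bundle (8, 6), a share 0.5 of the remaining income goes to x: x* = 8 + 0.5·(M − 8P_x − 6P_y)/P_x.
Discretionary income = 304 − 8·5 − 6·4 = 240; y* = 6 + 0.5·240/4 = 36.
At M' = 425.6: y* = 51.2. Change: 51.2 − 36 = 15.2.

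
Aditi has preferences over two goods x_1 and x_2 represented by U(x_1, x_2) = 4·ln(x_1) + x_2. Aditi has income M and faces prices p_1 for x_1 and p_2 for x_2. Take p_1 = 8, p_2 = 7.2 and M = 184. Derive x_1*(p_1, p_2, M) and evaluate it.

Set MRS = p_1/p_2: (4/x_1)/1 = p_1/p_2.
So x_1*(p_1,p_2) = 4·p_2/p_1, independent of income; and x_2* = (M − 4·p_2)/p_2.
At the given prices: x_1* = 4·7.2/8 = 3.6.

x_1* = 3.6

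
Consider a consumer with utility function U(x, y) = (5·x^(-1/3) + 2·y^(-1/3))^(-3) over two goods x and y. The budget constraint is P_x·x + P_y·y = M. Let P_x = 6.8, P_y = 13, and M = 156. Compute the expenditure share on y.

MRS = MU_x/MU_y = (5/2)·(y/x)^(4/3). Set equal to P_x/P_y.
Solve for the ratio: y/x = [(2/5)·P_x/P_y]^(0.75).
With the ratio pinned down, the budget gives x* = M/(P_x + P_y·(y/x)) and y* = (y/x)·x*.
Numerically y/x = 0.309364, so x* = 156/(6.8 + 13·0.309364) = 14.4154 and y* = 0.309364·14.4154 = 4.4596.
Expenditure on y: 13·4.4596 = 57.975; share = 0.3716.

share on y = 0.3716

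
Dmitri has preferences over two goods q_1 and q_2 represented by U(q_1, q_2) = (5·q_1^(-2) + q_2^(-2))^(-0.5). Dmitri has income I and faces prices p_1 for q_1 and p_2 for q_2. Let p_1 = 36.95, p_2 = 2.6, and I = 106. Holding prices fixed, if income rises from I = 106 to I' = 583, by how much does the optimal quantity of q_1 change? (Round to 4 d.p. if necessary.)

Δq_1* = 11.7392

MRS = MU_q_1/MU_q_2 = 5·(q_2/q_1)^(3). Set equal to p_1/p_2.
Hence q_2/q_1 = ((1/5)·p_1/p_2)^(1/(3)), i.e. raised to the 1/3 power.
With the ratio pinned down, the budget gives q_1* = I/(p_1 + p_2·(q_2/q_1)) and q_2* = (q_2/q_1)·q_1*.
Numerically q_2/q_1 = 1.416523, so q_1* = 106/(36.95 + 2.6·1.416523) = 2.6087.
At I' = 583: q_1* = 14.348. Change: 14.348 − 2.6087 = 11.7392.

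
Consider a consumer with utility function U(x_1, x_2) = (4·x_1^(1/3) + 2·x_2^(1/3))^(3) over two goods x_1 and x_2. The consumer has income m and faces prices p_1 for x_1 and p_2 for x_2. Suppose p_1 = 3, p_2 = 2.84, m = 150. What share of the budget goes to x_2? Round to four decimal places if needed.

MU_x_1 ∝ 4·x_1^(-2/3), MU_x_2 ∝ 2·x_2^(-2/3), so MRS = 2·(x_2/x_1)^(2/3) = p_1/p_2.
Hence x_2/x_1 = ((1/2)·p_1/p_2)^(1/(2/3)), i.e. raised to the 1.5 power.
Substitute x_2 = (x_2/x_1)·x_1 into the budget: x_1* = m/(p_1 + p_2·(x_2/x_1)).
Numerically x_2/x_1 = 0.383848, so x_1* = 150/(3 + 2.84·0.383848) = 36.6737 and x_2* = 0.383848·36.6737 = 14.0771.
Expenditure on x_2: 2.84·14.0771 = 39.979; share = 0.2665.

share on x_2 = 0.2665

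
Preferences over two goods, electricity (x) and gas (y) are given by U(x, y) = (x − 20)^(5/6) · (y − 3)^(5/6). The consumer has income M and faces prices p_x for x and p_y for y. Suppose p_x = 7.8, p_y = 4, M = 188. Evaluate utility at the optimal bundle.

Let x' = x−20, y' = y−3. MRS = y'/x' = p_x/p_y.
Substituting into the budget: x* = 20 + 0.5·(M − 20·p_x − 3·p_y)/p_x, and y* = 3 + 0.5·(…)/p_y.
Discretionary income = 188 − 20·7.8 − 3·4 = 20; x* = 20 + 0.5·20/7.8 = 21.2821; y* = 3 + 0.5·20/4 = 5.5.
Utility at the optimum: U(21.2821, 5.5) = 2.6396.

V = 2.6396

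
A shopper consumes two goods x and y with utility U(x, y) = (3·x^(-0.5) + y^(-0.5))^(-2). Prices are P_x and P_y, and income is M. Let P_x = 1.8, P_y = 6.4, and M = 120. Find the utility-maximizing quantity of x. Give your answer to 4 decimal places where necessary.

MRS = MU_x/MU_y = 3·(y/x)^(1.5). Set equal to P_x/P_y.
Solve for the ratio: y/x = [(1/3)·P_x/P_y]^(2/3).
Substitute y = (y/x)·x into the budget: x* = M/(P_x + P_y·(y/x)).
Numerically y/x = 0.20637, so x* = 120/(1.8 + 6.4·0.20637) = 38.452.

x* = 38.452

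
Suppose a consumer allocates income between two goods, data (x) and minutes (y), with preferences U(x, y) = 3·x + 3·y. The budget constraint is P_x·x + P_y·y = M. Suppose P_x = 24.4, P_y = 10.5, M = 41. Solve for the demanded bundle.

Linear utility — the consumer picks whichever good has higher MU/price: 3/24.4 = 0.123 vs 3/10.5 = 0.2857.
y gives more utility per dollar, so spend all income on y: y* = M/P_y, x* = 0.
Numerically: x* = 0, y* = 3.9048.

x* = 0, y* = 3.9048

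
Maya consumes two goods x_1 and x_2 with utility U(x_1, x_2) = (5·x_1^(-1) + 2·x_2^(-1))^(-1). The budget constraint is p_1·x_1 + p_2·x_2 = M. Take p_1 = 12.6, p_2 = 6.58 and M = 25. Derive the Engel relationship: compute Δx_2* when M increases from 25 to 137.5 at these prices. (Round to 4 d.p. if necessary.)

MRS = MU_x_1/MU_x_2 = (5/2)·(x_2/x_1)^(2). Set equal to p_1/p_2.
Hence x_2/x_1 = ((2/5)·p_1/p_2)^(1/(2)), i.e. raised to the 0.5 power.
Substitute x_2 = (x_2/x_1)·x_1 into the budget: x_1* = M/(p_1 + p_2·(x_2/x_1)).
Numerically x_2/x_1 = 0.87519, so x_1* = 25/(12.6 + 6.58·0.87519) = 1.3617 and x_2* = 0.87519·1.3617 = 1.1918.
At M' = 137.5: x_2* = 6.5548. Change: 6.5548 − 1.1918 = 5.363.

Δx_2* = 5.363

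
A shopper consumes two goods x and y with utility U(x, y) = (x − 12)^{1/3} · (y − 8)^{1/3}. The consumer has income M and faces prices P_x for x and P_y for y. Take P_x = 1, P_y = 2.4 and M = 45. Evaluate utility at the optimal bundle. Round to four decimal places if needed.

V = 2.707

Let x' = x−12, y' = y−8. MRS = y'/x' = P_x/P_y.
After buying the subsistence bundle (12, 8), a share 0.5 of the remaining income goes to x: x* = 12 + 0.5·(M − 12P_x − 8P_y)/P_x.
Discretionary income = 45 − 12·1 − 8·2.4 = 13.8; x* = 12 + 0.5·13.8/1 = 18.9; y* = 8 + 0.5·13.8/2.4 = 10.875.
Utility at the optimum: U(18.9, 10.875) = 2.707.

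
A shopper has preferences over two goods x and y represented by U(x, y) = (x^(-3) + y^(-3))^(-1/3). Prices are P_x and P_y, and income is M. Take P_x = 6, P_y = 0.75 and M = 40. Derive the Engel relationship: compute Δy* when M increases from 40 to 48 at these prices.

Δy* = 1.8529

From the CES first-order condition, (y/x)^(4) = P_x/P_y.
Solve for the ratio: y/x = [P_x/P_y]^(0.25).
Substitute y = (y/x)·x into the budget: x* = M/(P_x + P_y·(y/x)).
Numerically y/x = 1.681793, so x* = 40/(6 + 0.75·1.681793) = 5.5086 and y* = 1.681793·5.5086 = 9.2644.
At M' = 48: y* = 11.1172. Change: 11.1172 − 9.2644 = 1.8529.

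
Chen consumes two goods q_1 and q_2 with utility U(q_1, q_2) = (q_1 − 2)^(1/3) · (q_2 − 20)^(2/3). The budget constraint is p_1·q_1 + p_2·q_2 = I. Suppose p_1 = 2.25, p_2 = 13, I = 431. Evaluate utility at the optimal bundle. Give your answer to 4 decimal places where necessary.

MRS = (1/2)·(q_2−20)/(q_1−2). Tangency with p_1/p_2 gives q_2−20 = 2·(p_1/p_2)·(q_1−2).
Substituting into the budget: q_1* = 2 + 1/3·(I − 2·p_1 − 20·p_2)/p_1, and q_2* = 20 + 2/3·(…)/p_2.
Discretionary income = 431 − 2·2.25 − 20·13 = 166.5; q_1* = 2 + 1/3·166.5/2.25 = 26.6667; q_2* = 20 + 2/3·166.5/13 = 28.5385.
Utility at the optimum: U(26.6667, 28.5385) = 12.1606.

V = 12.1606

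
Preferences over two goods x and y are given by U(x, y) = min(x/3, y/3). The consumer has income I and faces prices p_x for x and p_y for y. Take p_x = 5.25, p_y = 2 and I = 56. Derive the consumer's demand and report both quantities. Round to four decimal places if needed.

Demand: x*(p_x,p_y,I) = 3·I/(3·p_x + 3·p_y), y* = 3·I/(3·p_x + 3·p_y).
Here 3·5.25 + 3·2 = 21.75, giving x* = 7.7241 and y* = 7.7241.

x* = 7.7241, y* = 7.7241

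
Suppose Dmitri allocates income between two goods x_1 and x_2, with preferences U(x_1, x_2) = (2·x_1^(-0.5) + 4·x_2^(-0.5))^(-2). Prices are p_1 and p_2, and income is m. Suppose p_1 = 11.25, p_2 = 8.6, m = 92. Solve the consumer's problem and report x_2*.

x_2* = 6.3339

MRS = MU_x_1/MU_x_2 = (1/2)·(x_2/x_1)^(1.5). Set equal to p_1/p_2.
Solve for the ratio: x_2/x_1 = [2·p_1/p_2]^(2/3).
Substitute x_2 = (x_2/x_1)·x_1 into the budget: x_1* = m/(p_1 + p_2·(x_2/x_1)).
Numerically x_2/x_1 = 1.898699, so x_1* = 92/(11.25 + 8.6·1.898699) = 3.3359 and x_2* = 1.898699·3.3359 = 6.3339.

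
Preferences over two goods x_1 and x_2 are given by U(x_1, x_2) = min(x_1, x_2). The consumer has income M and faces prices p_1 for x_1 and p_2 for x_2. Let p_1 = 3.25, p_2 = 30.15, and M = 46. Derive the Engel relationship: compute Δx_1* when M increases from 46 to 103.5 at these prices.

Leontief preferences: the optimum is at the kink where x_1/1 = x_2/1, i.e. x_2 = x_1.
Budget: p_1·x_1 + p_2·x_1 = M, so (p_1 + p_2)·x_1 = M.
Demand: x_1*(p_1,p_2,M) = M/(p_1 + p_2), x_2* = M/(p_1 + p_2).
Here 3.25 + 30.15 = 33.4, giving x_1* = 1.3772.
At M' = 103.5: x_1* = 3.0988. Change: 3.0988 − 1.3772 = 1.7216.

Δx_1* = 1.7216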